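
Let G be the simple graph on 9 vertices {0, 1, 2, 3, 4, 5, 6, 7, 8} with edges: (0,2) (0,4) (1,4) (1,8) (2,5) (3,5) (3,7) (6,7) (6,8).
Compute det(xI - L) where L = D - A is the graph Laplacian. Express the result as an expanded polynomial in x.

x^9 - 18x^8 + 135x^7 - 546x^6 + 1287x^5 - 1782x^4 + 1386x^3 - 540x^2 + 81x

Each diagonal entry of L is the vertex degree and each off-diagonal entry is -1 where an edge is present, 0 otherwise; in the order [0, 1, 2, 3, 4, 5, 6, 7, 8] the diagonal is [2, 2, 2, 2, 2, 2, 2, 2, 2]. Computing det(xI - L) by cofactor expansion (or equivalently via sum-over-permutations) gives x^9 - 18x^8 + 135x^7 - 546x^6 + 1287x^5 - 1782x^4 + 1386x^3 - 540x^2 + 81x. The coefficient of x^8 equals -trace(L) = -18, matching the sum of degrees. The eigenvalues sum to 18, which equals trace(L) = 2|E|.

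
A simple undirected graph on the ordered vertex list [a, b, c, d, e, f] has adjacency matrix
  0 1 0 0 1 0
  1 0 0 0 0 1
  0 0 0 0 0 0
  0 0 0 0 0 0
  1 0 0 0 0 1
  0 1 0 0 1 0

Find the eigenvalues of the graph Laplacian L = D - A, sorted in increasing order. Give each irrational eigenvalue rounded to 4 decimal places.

Each diagonal entry of L is the vertex degree and each off-diagonal entry is -1 where an edge is present, 0 otherwise; in the order [a, b, c, d, e, f] the diagonal is [2, 2, 0, 0, 2, 2]. Diagonalising L (or applying a numerical eigensolver to the 6x6 matrix) gives the spectrum above. The 3 zero eigenvalues correspond to the 3 connected components. There are 3 zeros in the spectrum, matching the 3 components.

[0, 0, 0, 2, 2, 4]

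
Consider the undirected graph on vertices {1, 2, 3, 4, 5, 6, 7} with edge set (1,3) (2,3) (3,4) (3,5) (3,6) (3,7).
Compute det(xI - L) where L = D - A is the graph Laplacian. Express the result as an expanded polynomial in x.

x^7 - 12x^6 + 45x^5 - 80x^4 + 75x^3 - 36x^2 + 7x

With the vertex order [1, 2, 3, 4, 5, 6, 7], the degrees are [1, 1, 6, 1, 1, 1, 1], giving D = diag(1, 1, 6, 1, 1, 1, 1) and L = D - A. Computing det(xI - L) by cofactor expansion (or equivalently via sum-over-permutations) gives x^7 - 12x^6 + 45x^5 - 80x^4 + 75x^3 - 36x^2 + 7x. The constant term is 0 because L is singular (the all-ones vector lies in its kernel). The largest eigenvalue, 7, is at most the vertex count 7.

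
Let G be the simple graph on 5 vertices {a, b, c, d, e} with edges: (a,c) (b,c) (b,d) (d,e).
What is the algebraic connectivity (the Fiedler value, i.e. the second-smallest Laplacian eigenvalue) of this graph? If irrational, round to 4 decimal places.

With the vertex order [a, b, c, d, e], the degrees are [1, 2, 2, 2, 1], giving D = diag(1, 2, 2, 2, 1) and L = D - A. The smallest Laplacian eigenvalue is always 0. The next one, lambda_2 = 0.3820, measures how hard the graph is to disconnect: larger values mean better connectivity. By the matrix-tree theorem the graph has (1/5) * product of the nonzero eigenvalues = 1 spanning tree.

0.3820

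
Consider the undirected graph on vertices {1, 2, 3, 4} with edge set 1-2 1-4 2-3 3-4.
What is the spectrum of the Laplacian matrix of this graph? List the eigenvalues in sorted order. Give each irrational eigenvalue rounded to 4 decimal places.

[0, 2, 2, 4]

With the vertex order [1, 2, 3, 4], the degrees are [2, 2, 2, 2], giving D = diag(2, 2, 2, 2) and L = D - A. L is symmetric positive semidefinite, so every eigenvalue is real and nonnegative. The eigenvalues sum to 8, which equals trace(L) = 2|E|.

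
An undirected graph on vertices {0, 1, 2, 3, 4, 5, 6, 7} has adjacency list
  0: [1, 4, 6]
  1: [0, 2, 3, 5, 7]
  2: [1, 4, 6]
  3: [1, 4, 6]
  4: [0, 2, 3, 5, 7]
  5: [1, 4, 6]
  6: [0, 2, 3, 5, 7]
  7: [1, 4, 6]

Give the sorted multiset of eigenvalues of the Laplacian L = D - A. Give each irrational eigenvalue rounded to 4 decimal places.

Each diagonal entry of L is the vertex degree and each off-diagonal entry is -1 where an edge is present, 0 otherwise; in the order [0, 1, 2, 3, 4, 5, 6, 7] the diagonal is [3, 5, 3, 3, 5, 3, 5, 3]. Since every row of L sums to 0, the all-ones vector is in the kernel and 0 is an eigenvalue. The eigenvalues sum to 30, which equals trace(L) = 2|E|.

[0, 3, 3, 3, 3, 5, 5, 8]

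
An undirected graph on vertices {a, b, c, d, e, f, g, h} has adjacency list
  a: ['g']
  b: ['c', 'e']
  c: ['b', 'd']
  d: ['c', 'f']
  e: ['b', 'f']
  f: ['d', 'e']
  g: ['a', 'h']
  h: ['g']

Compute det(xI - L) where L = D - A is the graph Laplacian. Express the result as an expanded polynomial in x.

With the vertex order [a, b, c, d, e, f, g, h], the degrees are [1, 2, 2, 2, 2, 2, 2, 1], giving D = diag(1, 2, 2, 2, 2, 2, 2, 1) and L = D - A. Computing det(xI - L) by cofactor expansion (or equivalently via sum-over-permutations) gives x^8 - 14x^7 + 78x^6 - 220x^5 + 330x^4 - 250x^3 + 75x^2. Since p(0) = det(-L) = 0, x divides p(x). The largest eigenvalue, 3.6180, is at most the vertex count 8.

x^8 - 14x^7 + 78x^6 - 220x^5 + 330x^4 - 250x^3 + 75x^2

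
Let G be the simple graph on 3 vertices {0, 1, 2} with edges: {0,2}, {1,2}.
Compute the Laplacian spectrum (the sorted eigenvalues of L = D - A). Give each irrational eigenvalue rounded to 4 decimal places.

Reading degrees in the order [0, 1, 2] gives [1, 1, 2]; set D = diag(1, 1, 2) and form L = D - A. Since every row of L sums to 0, the all-ones vector is in the kernel and 0 is an eigenvalue. The single zero eigenvalue shows the graph is connected. By the matrix-tree theorem the graph has (1/3) * product of the nonzero eigenvalues = 1 spanning tree.

[0, 1, 3]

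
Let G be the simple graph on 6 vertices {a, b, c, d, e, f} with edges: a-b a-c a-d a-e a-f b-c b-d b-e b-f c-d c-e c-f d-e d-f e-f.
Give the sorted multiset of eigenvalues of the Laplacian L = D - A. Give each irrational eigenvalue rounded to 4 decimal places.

[0, 6, 6, 6, 6, 6]

Reading degrees in the order [a, b, c, d, e, f] gives [5, 5, 5, 5, 5, 5]; set D = diag(5, 5, 5, 5, 5, 5) and form L = D - A. Since every row of L sums to 0, the all-ones vector is in the kernel and 0 is an eigenvalue.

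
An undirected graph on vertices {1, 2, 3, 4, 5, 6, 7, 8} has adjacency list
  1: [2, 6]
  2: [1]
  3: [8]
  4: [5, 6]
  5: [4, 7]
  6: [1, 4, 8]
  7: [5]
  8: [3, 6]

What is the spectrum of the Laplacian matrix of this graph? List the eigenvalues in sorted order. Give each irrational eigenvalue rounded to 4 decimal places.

[0, 0.2434, 0.3820, 1.1798, 2, 2.6180, 3.1386, 4.4383]

With the vertex order [1, 2, 3, 4, 5, 6, 7, 8], the degrees are [2, 1, 1, 2, 2, 3, 1, 2], giving D = diag(2, 1, 1, 2, 2, 3, 1, 2) and L = D - A. The multiplicity of 0 as a Laplacian eigenvalue equals the number of connected components. The largest eigenvalue, 4.4383, is at most the vertex count 8.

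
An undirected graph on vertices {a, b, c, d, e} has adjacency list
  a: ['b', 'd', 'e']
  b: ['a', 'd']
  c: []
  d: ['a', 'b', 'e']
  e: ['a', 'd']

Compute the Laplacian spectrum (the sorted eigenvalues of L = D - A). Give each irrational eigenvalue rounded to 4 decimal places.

Each diagonal entry of L is the vertex degree and each off-diagonal entry is -1 where an edge is present, 0 otherwise; in the order [a, b, c, d, e] the diagonal is [3, 2, 0, 3, 2]. L is symmetric positive semidefinite, so every eigenvalue is real and nonnegative. The 2 zero eigenvalues correspond to the 2 connected components.

[0, 0, 2, 4, 4]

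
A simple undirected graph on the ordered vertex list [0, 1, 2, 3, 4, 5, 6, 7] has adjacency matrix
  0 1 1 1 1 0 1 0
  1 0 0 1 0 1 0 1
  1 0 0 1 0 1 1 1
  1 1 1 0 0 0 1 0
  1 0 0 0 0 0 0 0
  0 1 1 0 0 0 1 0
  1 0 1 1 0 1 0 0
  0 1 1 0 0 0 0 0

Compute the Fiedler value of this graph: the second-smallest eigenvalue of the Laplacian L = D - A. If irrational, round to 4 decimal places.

0.8973

Reading degrees in the order [0, 1, 2, 3, 4, 5, 6, 7] gives [5, 4, 5, 4, 1, 3, 4, 2]; set D = diag(5, 4, 5, 4, 1, 3, 4, 2) and form L = D - A. Computing the eigenvalues of L and sorting gives [0, 0.8973, 1.9611, 3.1780, 3.8930, 5.4325, 5.7185, 6.9196]. The Fiedler value lambda_2 = 0.8973 is strictly positive, so the graph is connected. There is one zero in the spectrum, matching the 1 component.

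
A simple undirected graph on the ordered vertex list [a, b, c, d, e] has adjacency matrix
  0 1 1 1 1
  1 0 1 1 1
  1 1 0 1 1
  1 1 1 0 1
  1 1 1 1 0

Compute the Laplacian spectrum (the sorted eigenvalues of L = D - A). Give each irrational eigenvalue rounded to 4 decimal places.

[0, 5, 5, 5, 5]

Reading degrees in the order [a, b, c, d, e] gives [4, 4, 4, 4, 4]; set D = diag(4, 4, 4, 4, 4) and form L = D - A. Diagonalising L (or applying a numerical eigensolver to the 5x5 matrix) gives the spectrum above.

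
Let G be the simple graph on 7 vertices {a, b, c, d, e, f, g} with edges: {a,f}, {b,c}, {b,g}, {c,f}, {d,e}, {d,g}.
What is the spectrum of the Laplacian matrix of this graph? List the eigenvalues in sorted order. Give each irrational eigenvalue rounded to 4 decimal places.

[0, 0.1981, 0.7530, 1.5550, 2.4450, 3.2470, 3.8019]

With the vertex order [a, b, c, d, e, f, g], the degrees are [1, 2, 2, 2, 1, 2, 2], giving D = diag(1, 2, 2, 2, 1, 2, 2) and L = D - A. L is symmetric positive semidefinite, so every eigenvalue is real and nonnegative. The single zero eigenvalue shows the graph is connected.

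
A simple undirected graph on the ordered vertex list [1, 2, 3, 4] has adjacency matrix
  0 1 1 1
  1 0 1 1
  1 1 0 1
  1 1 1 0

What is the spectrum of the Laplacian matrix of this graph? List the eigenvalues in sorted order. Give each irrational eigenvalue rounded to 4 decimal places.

With the vertex order [1, 2, 3, 4], the degrees are [3, 3, 3, 3], giving D = diag(3, 3, 3, 3) and L = D - A. L is symmetric positive semidefinite, so every eigenvalue is real and nonnegative. The eigenvalues sum to 12, which equals trace(L) = 2|E|.

[0, 4, 4, 4]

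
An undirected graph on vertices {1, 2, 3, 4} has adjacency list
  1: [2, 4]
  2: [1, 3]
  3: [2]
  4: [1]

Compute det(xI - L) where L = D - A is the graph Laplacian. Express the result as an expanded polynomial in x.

x^4 - 6x^3 + 10x^2 - 4x

With the vertex order [1, 2, 3, 4], the degrees are [2, 2, 1, 1], giving D = diag(2, 2, 1, 1) and L = D - A. L has integer entries, so p(x) = det(xI - L) has integer coefficients. Expanding the determinant yields x^4 - 6x^3 + 10x^2 - 4x. The constant term is 0 because L is singular (the all-ones vector lies in its kernel).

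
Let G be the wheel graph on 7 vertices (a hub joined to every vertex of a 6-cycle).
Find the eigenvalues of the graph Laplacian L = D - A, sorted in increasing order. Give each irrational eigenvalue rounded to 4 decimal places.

[0, 2, 2, 4, 4, 5, 7]

The graph has 7 vertices and degree multiset [6, 3, 3, 3, 3, 3, 3]; D is the diagonal matrix of degrees and L = D - A. Diagonalising L (or applying a numerical eigensolver to the 7x7 matrix) gives the spectrum above.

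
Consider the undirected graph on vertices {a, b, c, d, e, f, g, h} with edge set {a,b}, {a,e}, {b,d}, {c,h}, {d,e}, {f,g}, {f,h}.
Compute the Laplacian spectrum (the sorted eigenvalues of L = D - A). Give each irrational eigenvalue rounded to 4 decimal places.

[0, 0, 0.5858, 2, 2, 2, 3.4142, 4]

Reading degrees in the order [a, b, c, d, e, f, g, h] gives [2, 2, 1, 2, 2, 2, 1, 2]; set D = diag(2, 2, 1, 2, 2, 2, 1, 2) and form L = D - A. Diagonalising L (or applying a numerical eigensolver to the 8x8 matrix) gives the spectrum above. The 2 zero eigenvalues correspond to the 2 connected components.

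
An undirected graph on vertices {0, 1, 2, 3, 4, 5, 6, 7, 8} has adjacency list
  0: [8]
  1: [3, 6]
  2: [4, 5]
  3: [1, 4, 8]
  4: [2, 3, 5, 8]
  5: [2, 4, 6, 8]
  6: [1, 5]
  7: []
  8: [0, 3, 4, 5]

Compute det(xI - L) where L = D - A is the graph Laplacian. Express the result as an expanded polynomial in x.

x^9 - 22x^8 + 196x^7 - 908x^6 + 2338x^5 - 3312x^4 + 2368x^3 - 656x^2

Each diagonal entry of L is the vertex degree and each off-diagonal entry is -1 where an edge is present, 0 otherwise; in the order [0, 1, 2, 3, 4, 5, 6, 7, 8] the diagonal is [1, 2, 2, 3, 4, 4, 2, 0, 4]. L has integer entries, so p(x) = det(xI - L) has integer coefficients. Expanding the determinant yields x^9 - 22x^8 + 196x^7 - 908x^6 + 2338x^5 - 3312x^4 + 2368x^3 - 656x^2. The constant term is 0 because L is singular (the all-ones vector lies in its kernel). The largest eigenvalue, 5.5929, is at most the vertex count 9. There are 2 zeros in the spectrum, matching the 2 components.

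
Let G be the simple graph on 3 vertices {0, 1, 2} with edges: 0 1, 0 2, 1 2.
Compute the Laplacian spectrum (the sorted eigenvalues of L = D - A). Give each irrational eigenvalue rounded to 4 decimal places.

[0, 3, 3]

Each diagonal entry of L is the vertex degree and each off-diagonal entry is -1 where an edge is present, 0 otherwise; in the order [0, 1, 2] the diagonal is [2, 2, 2]. L is symmetric positive semidefinite, so every eigenvalue is real and nonnegative. The single zero eigenvalue shows the graph is connected. The largest eigenvalue, 3, is at most the vertex count 3.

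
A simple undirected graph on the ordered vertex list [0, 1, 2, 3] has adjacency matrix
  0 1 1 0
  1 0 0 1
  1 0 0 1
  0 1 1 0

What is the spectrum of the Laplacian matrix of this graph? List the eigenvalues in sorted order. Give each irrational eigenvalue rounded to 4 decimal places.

[0, 2, 2, 4]

Reading degrees in the order [0, 1, 2, 3] gives [2, 2, 2, 2]; set D = diag(2, 2, 2, 2) and form L = D - A. Since every row of L sums to 0, the all-ones vector is in the kernel and 0 is an eigenvalue. There is one zero in the spectrum, matching the 1 component. The eigenvalues sum to 8, which equals trace(L) = 2|E|.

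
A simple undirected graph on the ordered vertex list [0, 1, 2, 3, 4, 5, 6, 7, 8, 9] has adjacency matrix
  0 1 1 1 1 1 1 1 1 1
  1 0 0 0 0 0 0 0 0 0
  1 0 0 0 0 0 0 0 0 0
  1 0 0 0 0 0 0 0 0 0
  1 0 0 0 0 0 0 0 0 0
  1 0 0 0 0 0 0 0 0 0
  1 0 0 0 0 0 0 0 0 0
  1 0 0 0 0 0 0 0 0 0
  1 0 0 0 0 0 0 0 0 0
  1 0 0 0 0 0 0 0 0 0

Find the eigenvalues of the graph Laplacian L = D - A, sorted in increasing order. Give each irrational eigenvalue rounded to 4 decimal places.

[0, 1, 1, 1, 1, 1, 1, 1, 1, 10]

Reading degrees in the order [0, 1, 2, 3, 4, 5, 6, 7, 8, 9] gives [9, 1, 1, 1, 1, 1, 1, 1, 1, 1]; set D = diag(9, 1, 1, 1, 1, 1, 1, 1, 1, 1) and form L = D - A. Since every row of L sums to 0, the all-ones vector is in the kernel and 0 is an eigenvalue. By the matrix-tree theorem the graph has (1/10) * product of the nonzero eigenvalues = 1 spanning tree.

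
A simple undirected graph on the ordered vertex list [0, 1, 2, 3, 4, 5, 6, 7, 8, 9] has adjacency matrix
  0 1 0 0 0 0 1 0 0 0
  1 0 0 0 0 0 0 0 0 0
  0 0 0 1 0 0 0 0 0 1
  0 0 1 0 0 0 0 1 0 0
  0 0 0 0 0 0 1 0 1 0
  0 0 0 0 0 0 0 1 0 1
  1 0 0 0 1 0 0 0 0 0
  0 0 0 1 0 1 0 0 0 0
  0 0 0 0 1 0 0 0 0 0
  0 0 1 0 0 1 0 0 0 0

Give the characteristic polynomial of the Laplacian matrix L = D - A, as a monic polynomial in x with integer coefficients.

x^10 - 18x^9 + 136x^8 - 560x^7 + 1365x^6 - 2000x^5 + 1700x^4 - 750x^3 + 125x^2

Each diagonal entry of L is the vertex degree and each off-diagonal entry is -1 where an edge is present, 0 otherwise; in the order [0, 1, 2, 3, 4, 5, 6, 7, 8, 9] the diagonal is [2, 1, 2, 2, 2, 2, 2, 2, 1, 2]. Computing det(xI - L) by cofactor expansion (or equivalently via sum-over-permutations) gives x^10 - 18x^9 + 136x^8 - 560x^7 + 1365x^6 - 2000x^5 + 1700x^4 - 750x^3 + 125x^2. The constant term is 0 because L is singular (the all-ones vector lies in its kernel). The largest eigenvalue, 3.6180, is at most the vertex count 10. The eigenvalues sum to 18, which equals trace(L) = 2|E|.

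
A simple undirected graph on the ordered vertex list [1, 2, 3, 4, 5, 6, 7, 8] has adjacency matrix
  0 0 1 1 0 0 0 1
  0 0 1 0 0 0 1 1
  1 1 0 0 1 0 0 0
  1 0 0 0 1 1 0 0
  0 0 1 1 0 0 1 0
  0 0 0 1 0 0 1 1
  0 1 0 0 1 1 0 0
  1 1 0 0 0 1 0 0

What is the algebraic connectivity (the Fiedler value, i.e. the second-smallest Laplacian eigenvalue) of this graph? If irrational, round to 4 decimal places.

2

With the vertex order [1, 2, 3, 4, 5, 6, 7, 8], the degrees are [3, 3, 3, 3, 3, 3, 3, 3], giving D = diag(3, 3, 3, 3, 3, 3, 3, 3) and L = D - A. Computing the eigenvalues of L and sorting gives [0, 2, 2, 2, 4, 4, 4, 6]. The Fiedler value lambda_2 = 2 is strictly positive, so the graph is connected. The eigenvalues sum to 24, which equals trace(L) = 2|E|. There is one zero in the spectrum, matching the 1 component.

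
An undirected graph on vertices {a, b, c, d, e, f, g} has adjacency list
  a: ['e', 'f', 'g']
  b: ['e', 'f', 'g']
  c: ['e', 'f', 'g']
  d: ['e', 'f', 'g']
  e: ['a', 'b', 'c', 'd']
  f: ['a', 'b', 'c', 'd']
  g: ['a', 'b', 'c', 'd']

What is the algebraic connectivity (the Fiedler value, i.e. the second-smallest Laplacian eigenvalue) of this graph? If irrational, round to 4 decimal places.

3

Each diagonal entry of L is the vertex degree and each off-diagonal entry is -1 where an edge is present, 0 otherwise; in the order [a, b, c, d, e, f, g] the diagonal is [3, 3, 3, 3, 4, 4, 4]. The sorted Laplacian eigenvalues are [0, 3, 3, 3, 4, 4, 7]; the algebraic connectivity is the second entry, 3. The largest eigenvalue, 7, is at most the vertex count 7.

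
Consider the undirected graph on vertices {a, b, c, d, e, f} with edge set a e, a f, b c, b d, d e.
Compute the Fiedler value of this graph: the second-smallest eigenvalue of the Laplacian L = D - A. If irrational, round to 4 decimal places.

With the vertex order [a, b, c, d, e, f], the degrees are [2, 2, 1, 2, 2, 1], giving D = diag(2, 2, 1, 2, 2, 1) and L = D - A. The sorted Laplacian eigenvalues are [0, 0.2679, 1, 2, 3, 3.7321]; the algebraic connectivity is the second entry, 0.2679. There is one zero in the spectrum, matching the 1 component.

0.2679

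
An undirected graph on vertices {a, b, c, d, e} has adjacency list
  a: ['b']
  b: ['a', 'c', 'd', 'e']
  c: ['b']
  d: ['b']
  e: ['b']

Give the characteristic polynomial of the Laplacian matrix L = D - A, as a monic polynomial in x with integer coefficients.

x^5 - 8x^4 + 18x^3 - 16x^2 + 5x

Reading degrees in the order [a, b, c, d, e] gives [1, 4, 1, 1, 1]; set D = diag(1, 4, 1, 1, 1) and form L = D - A. L has integer entries, so p(x) = det(xI - L) has integer coefficients. Expanding the determinant yields x^5 - 8x^4 + 18x^3 - 16x^2 + 5x. The constant term is 0 because L is singular (the all-ones vector lies in its kernel). The largest eigenvalue, 5, is at most the vertex count 5.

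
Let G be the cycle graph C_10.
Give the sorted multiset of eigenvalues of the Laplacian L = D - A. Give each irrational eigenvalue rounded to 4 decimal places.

The graph has 10 vertices and degree multiset [2, 2, 2, 2, 2, 2, 2, 2, 2, 2]; D is the diagonal matrix of degrees and L = D - A. L is symmetric positive semidefinite, so every eigenvalue is real and nonnegative. By the matrix-tree theorem the graph has (1/10) * product of the nonzero eigenvalues = 10 spanning trees. The eigenvalues sum to 20, which equals trace(L) = 2|E|.

[0, 0.3820, 0.3820, 1.3820, 1.3820, 2.6180, 2.6180, 3.6180, 3.6180, 4]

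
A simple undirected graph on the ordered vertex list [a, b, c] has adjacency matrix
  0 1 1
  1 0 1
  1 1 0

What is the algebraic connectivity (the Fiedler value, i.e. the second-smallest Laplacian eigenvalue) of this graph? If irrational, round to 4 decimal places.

3

Each diagonal entry of L is the vertex degree and each off-diagonal entry is -1 where an edge is present, 0 otherwise; in the order [a, b, c] the diagonal is [2, 2, 2]. Computing the eigenvalues of L and sorting gives [0, 3, 3]. The Fiedler value lambda_2 = 3 is strictly positive, so the graph is connected. There is one zero in the spectrum, matching the 1 component. The eigenvalues sum to 6, which equals trace(L) = 2|E|.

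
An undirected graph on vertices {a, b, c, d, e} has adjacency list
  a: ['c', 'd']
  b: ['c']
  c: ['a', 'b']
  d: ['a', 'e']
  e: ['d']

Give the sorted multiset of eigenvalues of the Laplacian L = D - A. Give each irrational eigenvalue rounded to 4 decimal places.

[0, 0.3820, 1.3820, 2.6180, 3.6180]

With the vertex order [a, b, c, d, e], the degrees are [2, 1, 2, 2, 1], giving D = diag(2, 1, 2, 2, 1) and L = D - A. Diagonalising L (or applying a numerical eigensolver to the 5x5 matrix) gives the spectrum above. The single zero eigenvalue shows the graph is connected.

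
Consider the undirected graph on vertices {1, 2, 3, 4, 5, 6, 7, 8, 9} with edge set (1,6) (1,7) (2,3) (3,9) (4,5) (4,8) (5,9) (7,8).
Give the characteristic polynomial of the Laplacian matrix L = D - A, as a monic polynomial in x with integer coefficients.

x^9 - 16x^8 + 105x^7 - 364x^6 + 715x^5 - 792x^4 + 462x^3 - 120x^2 + 9x

Reading degrees in the order [1, 2, 3, 4, 5, 6, 7, 8, 9] gives [2, 1, 2, 2, 2, 1, 2, 2, 2]; set D = diag(2, 1, 2, 2, 2, 1, 2, 2, 2) and form L = D - A. Computing det(xI - L) by cofactor expansion (or equivalently via sum-over-permutations) gives x^9 - 16x^8 + 105x^7 - 364x^6 + 715x^5 - 792x^4 + 462x^3 - 120x^2 + 9x. The constant term is 0 because L is singular (the all-ones vector lies in its kernel). The largest eigenvalue, 3.8794, is at most the vertex count 9. The eigenvalues sum to 16, which equals trace(L) = 2|E|.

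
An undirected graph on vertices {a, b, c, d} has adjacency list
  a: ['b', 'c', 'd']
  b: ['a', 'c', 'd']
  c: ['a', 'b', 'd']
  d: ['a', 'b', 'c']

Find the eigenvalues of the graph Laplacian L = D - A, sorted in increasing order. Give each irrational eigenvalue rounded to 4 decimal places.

With the vertex order [a, b, c, d], the degrees are [3, 3, 3, 3], giving D = diag(3, 3, 3, 3) and L = D - A. Diagonalising L (or applying a numerical eigensolver to the 4x4 matrix) gives the spectrum above. The eigenvalues sum to 12, which equals trace(L) = 2|E|.

[0, 4, 4, 4]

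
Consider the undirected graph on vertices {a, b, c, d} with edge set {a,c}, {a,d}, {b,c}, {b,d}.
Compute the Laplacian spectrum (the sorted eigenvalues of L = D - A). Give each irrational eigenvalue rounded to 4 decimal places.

[0, 2, 2, 4]

Each diagonal entry of L is the vertex degree and each off-diagonal entry is -1 where an edge is present, 0 otherwise; in the order [a, b, c, d] the diagonal is [2, 2, 2, 2]. The multiplicity of 0 as a Laplacian eigenvalue equals the number of connected components. The single zero eigenvalue shows the graph is connected. The largest eigenvalue, 4, is at most the vertex count 4.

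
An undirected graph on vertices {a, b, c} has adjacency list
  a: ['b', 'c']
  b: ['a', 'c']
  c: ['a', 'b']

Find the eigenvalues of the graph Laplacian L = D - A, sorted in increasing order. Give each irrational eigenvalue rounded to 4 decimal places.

[0, 3, 3]

Each diagonal entry of L is the vertex degree and each off-diagonal entry is -1 where an edge is present, 0 otherwise; in the order [a, b, c] the diagonal is [2, 2, 2]. Diagonalising L (or applying a numerical eigensolver to the 3x3 matrix) gives the spectrum above. The single zero eigenvalue shows the graph is connected. There is one zero in the spectrum, matching the 1 component.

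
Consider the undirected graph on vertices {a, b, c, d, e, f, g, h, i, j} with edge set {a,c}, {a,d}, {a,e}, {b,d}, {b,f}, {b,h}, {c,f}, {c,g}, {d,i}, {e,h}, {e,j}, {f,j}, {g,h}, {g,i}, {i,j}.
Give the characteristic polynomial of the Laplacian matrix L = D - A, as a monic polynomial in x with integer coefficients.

Reading degrees in the order [a, b, c, d, e, f, g, h, i, j] gives [3, 3, 3, 3, 3, 3, 3, 3, 3, 3]; set D = diag(3, 3, 3, 3, 3, 3, 3, 3, 3, 3) and form L = D - A. The eigenvalues of L are [0, 2, 2, 2, 2, 2, 5, 5, 5, 5]; the characteristic polynomial is the product of (x - lambda_i), which multiplies out to x^10 - 30x^9 + 390x^8 - 2880x^7 + 13305x^6 - 39882x^5 + 77640x^4 - 94800x^3 + 66000x^2 - 20000x. Since p(0) = det(-L) = 0, x divides p(x). The largest eigenvalue, 5, is at most the vertex count 10.

x^10 - 30x^9 + 390x^8 - 2880x^7 + 13305x^6 - 39882x^5 + 77640x^4 - 94800x^3 + 66000x^2 - 20000x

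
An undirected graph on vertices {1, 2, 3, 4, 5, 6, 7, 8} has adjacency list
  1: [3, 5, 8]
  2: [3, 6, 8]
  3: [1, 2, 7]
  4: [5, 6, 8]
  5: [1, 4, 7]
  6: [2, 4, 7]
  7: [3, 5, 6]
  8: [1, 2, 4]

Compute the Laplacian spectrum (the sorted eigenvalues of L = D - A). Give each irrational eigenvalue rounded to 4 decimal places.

With the vertex order [1, 2, 3, 4, 5, 6, 7, 8], the degrees are [3, 3, 3, 3, 3, 3, 3, 3], giving D = diag(3, 3, 3, 3, 3, 3, 3, 3) and L = D - A. Since every row of L sums to 0, the all-ones vector is in the kernel and 0 is an eigenvalue. The single zero eigenvalue shows the graph is connected. By the matrix-tree theorem the graph has (1/8) * product of the nonzero eigenvalues = 384 spanning trees.

[0, 2, 2, 2, 4, 4, 4, 6]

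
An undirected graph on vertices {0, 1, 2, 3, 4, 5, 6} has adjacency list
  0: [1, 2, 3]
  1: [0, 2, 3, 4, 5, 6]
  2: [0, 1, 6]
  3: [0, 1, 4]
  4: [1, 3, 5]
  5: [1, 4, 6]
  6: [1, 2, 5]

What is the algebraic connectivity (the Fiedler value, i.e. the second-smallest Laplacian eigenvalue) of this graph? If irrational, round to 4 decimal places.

With the vertex order [0, 1, 2, 3, 4, 5, 6], the degrees are [3, 6, 3, 3, 3, 3, 3], giving D = diag(3, 6, 3, 3, 3, 3, 3) and L = D - A. The smallest Laplacian eigenvalue is always 0. The next one, lambda_2 = 2, measures how hard the graph is to disconnect: larger values mean better connectivity. The largest eigenvalue, 7, is at most the vertex count 7. There is one zero in the spectrum, matching the 1 component.

2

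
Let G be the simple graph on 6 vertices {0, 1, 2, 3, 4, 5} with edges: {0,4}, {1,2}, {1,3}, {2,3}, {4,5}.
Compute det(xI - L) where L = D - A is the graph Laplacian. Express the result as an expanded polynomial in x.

Reading degrees in the order [0, 1, 2, 3, 4, 5] gives [1, 2, 2, 2, 2, 1]; set D = diag(1, 2, 2, 2, 2, 1) and form L = D - A. The eigenvalues of L are [0, 0, 1, 3, 3, 3]; the characteristic polynomial is the product of (x - lambda_i), which multiplies out to x^6 - 10x^5 + 36x^4 - 54x^3 + 27x^2. Since p(0) = det(-L) = 0, x divides p(x). The largest eigenvalue, 3, is at most the vertex count 6.

x^6 - 10x^5 + 36x^4 - 54x^3 + 27x^2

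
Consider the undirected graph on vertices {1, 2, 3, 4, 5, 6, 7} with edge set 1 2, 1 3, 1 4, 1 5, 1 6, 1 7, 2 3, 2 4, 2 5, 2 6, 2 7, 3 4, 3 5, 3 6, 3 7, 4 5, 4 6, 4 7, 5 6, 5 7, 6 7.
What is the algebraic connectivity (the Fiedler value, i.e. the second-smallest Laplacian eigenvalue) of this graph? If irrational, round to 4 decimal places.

With the vertex order [1, 2, 3, 4, 5, 6, 7], the degrees are [6, 6, 6, 6, 6, 6, 6], giving D = diag(6, 6, 6, 6, 6, 6, 6) and L = D - A. The smallest Laplacian eigenvalue is always 0. The next one, lambda_2 = 7, measures how hard the graph is to disconnect: larger values mean better connectivity.

7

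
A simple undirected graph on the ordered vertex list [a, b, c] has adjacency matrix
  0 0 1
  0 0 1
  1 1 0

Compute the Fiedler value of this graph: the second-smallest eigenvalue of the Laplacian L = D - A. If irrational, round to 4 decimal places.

With the vertex order [a, b, c], the degrees are [1, 1, 2], giving D = diag(1, 1, 2) and L = D - A. Computing the eigenvalues of L and sorting gives [0, 1, 3]. The Fiedler value lambda_2 = 1 is strictly positive, so the graph is connected. The largest eigenvalue, 3, is at most the vertex count 3.

1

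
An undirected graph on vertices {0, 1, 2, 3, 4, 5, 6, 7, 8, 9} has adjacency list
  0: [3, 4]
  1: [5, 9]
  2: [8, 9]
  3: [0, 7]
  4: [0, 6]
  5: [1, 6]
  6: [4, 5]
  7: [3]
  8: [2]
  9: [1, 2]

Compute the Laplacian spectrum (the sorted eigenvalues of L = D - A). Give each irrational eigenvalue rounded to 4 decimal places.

Reading degrees in the order [0, 1, 2, 3, 4, 5, 6, 7, 8, 9] gives [2, 2, 2, 2, 2, 2, 2, 1, 1, 2]; set D = diag(2, 2, 2, 2, 2, 2, 2, 1, 1, 2) and form L = D - A. The multiplicity of 0 as a Laplacian eigenvalue equals the number of connected components. The eigenvalues sum to 18, which equals trace(L) = 2|E|.

[0, 0.0979, 0.3820, 0.8244, 1.3820, 2, 2.6180, 3.1756, 3.6180, 3.9021]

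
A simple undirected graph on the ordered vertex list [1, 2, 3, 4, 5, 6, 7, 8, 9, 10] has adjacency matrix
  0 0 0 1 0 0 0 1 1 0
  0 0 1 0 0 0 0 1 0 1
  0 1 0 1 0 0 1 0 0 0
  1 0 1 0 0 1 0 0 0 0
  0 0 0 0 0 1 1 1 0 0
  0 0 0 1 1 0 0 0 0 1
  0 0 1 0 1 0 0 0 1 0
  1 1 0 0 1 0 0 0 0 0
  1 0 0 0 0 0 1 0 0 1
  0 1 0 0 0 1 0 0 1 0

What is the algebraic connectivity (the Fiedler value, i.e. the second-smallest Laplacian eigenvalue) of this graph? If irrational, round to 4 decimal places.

2

With the vertex order [1, 2, 3, 4, 5, 6, 7, 8, 9, 10], the degrees are [3, 3, 3, 3, 3, 3, 3, 3, 3, 3], giving D = diag(3, 3, 3, 3, 3, 3, 3, 3, 3, 3) and L = D - A. Computing the eigenvalues of L and sorting gives [0, 2, 2, 2, 2, 2, 5, 5, 5, 5]. The Fiedler value lambda_2 = 2 is strictly positive, so the graph is connected. The eigenvalues sum to 30, which equals trace(L) = 2|E|.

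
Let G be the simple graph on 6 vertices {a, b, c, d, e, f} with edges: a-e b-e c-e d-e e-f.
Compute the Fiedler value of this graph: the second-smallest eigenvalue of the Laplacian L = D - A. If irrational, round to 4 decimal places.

1

Each diagonal entry of L is the vertex degree and each off-diagonal entry is -1 where an edge is present, 0 otherwise; in the order [a, b, c, d, e, f] the diagonal is [1, 1, 1, 1, 5, 1]. The sorted Laplacian eigenvalues are [0, 1, 1, 1, 1, 6]; the algebraic connectivity is the second entry, 1. The largest eigenvalue, 6, is at most the vertex count 6. There is one zero in the spectrum, matching the 1 component.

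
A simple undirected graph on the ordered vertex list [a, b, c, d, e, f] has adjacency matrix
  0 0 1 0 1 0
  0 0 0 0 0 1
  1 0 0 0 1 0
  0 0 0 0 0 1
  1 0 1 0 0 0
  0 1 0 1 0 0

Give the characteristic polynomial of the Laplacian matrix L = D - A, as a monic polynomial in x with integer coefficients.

x^6 - 10x^5 + 36x^4 - 54x^3 + 27x^2

Each diagonal entry of L is the vertex degree and each off-diagonal entry is -1 where an edge is present, 0 otherwise; in the order [a, b, c, d, e, f] the diagonal is [2, 1, 2, 1, 2, 2]. Computing det(xI - L) by cofactor expansion (or equivalently via sum-over-permutations) gives x^6 - 10x^5 + 36x^4 - 54x^3 + 27x^2. Since p(0) = det(-L) = 0, x divides p(x). The eigenvalues sum to 10, which equals trace(L) = 2|E|.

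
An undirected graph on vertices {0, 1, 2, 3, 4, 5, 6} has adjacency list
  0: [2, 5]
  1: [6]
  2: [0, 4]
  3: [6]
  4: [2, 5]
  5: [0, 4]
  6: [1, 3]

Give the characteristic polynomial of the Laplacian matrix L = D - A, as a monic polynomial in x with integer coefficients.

x^7 - 12x^6 + 55x^5 - 120x^4 + 124x^3 - 48x^2

Reading degrees in the order [0, 1, 2, 3, 4, 5, 6] gives [2, 1, 2, 1, 2, 2, 2]; set D = diag(2, 1, 2, 1, 2, 2, 2) and form L = D - A. Computing det(xI - L) by cofactor expansion (or equivalently via sum-over-permutations) gives x^7 - 12x^6 + 55x^5 - 120x^4 + 124x^3 - 48x^2. The coefficient of x^6 equals -trace(L) = -12, matching the sum of degrees. The largest eigenvalue, 4, is at most the vertex count 7.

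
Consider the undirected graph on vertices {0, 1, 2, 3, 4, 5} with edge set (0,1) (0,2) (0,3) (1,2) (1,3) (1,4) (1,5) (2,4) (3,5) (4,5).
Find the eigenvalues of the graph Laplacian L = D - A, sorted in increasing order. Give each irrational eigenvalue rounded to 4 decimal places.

Each diagonal entry of L is the vertex degree and each off-diagonal entry is -1 where an edge is present, 0 otherwise; in the order [0, 1, 2, 3, 4, 5] the diagonal is [3, 5, 3, 3, 3, 3]. The multiplicity of 0 as a Laplacian eigenvalue equals the number of connected components.

[0, 2.3820, 2.3820, 4.6180, 4.6180, 6]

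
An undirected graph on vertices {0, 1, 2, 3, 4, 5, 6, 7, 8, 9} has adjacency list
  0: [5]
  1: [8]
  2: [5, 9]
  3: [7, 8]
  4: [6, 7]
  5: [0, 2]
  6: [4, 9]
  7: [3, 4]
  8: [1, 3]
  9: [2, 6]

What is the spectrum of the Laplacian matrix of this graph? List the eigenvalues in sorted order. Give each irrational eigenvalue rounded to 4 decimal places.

[0, 0.0979, 0.3820, 0.8244, 1.3820, 2, 2.6180, 3.1756, 3.6180, 3.9021]

Reading degrees in the order [0, 1, 2, 3, 4, 5, 6, 7, 8, 9] gives [1, 1, 2, 2, 2, 2, 2, 2, 2, 2]; set D = diag(1, 1, 2, 2, 2, 2, 2, 2, 2, 2) and form L = D - A. Since every row of L sums to 0, the all-ones vector is in the kernel and 0 is an eigenvalue. The single zero eigenvalue shows the graph is connected. There is one zero in the spectrum, matching the 1 component.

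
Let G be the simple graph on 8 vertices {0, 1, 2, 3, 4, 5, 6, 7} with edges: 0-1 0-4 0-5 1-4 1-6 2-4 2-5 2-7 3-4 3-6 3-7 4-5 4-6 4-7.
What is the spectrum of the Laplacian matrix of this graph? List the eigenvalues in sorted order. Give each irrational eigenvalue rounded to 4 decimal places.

Each diagonal entry of L is the vertex degree and each off-diagonal entry is -1 where an edge is present, 0 otherwise; in the order [0, 1, 2, 3, 4, 5, 6, 7] the diagonal is [3, 3, 3, 3, 7, 3, 3, 3]. Diagonalising L (or applying a numerical eigensolver to the 8x8 matrix) gives the spectrum above. The single zero eigenvalue shows the graph is connected. The largest eigenvalue, 8, is at most the vertex count 8.

[0, 1.7530, 1.7530, 3.4450, 3.4450, 4.8019, 4.8019, 8]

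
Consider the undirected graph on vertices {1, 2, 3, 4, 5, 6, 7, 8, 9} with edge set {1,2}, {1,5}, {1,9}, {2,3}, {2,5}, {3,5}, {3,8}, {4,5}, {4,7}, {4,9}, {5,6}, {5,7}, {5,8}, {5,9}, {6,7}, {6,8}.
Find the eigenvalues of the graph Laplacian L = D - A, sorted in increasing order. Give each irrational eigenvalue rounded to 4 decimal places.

Each diagonal entry of L is the vertex degree and each off-diagonal entry is -1 where an edge is present, 0 otherwise; in the order [1, 2, 3, 4, 5, 6, 7, 8, 9] the diagonal is [3, 3, 3, 3, 8, 3, 3, 3, 3]. The multiplicity of 0 as a Laplacian eigenvalue equals the number of connected components. The single zero eigenvalue shows the graph is connected. The largest eigenvalue, 9, is at most the vertex count 9.

[0, 1.5858, 1.5858, 3, 3, 4.4142, 4.4142, 5, 9]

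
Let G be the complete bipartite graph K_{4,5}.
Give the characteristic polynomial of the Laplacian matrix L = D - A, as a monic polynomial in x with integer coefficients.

The graph has 9 vertices and degree multiset [5, 5, 5, 5, 4, 4, 4, 4, 4]; D is the diagonal matrix of degrees and L = D - A. L has integer entries, so p(x) = det(xI - L) has integer coefficients. Expanding the determinant yields x^9 - 40x^8 + 690x^7 - 6720x^6 + 40485x^5 - 154704x^4 + 366560x^3 - 492800x^2 + 288000x. The coefficient of x^8 equals -trace(L) = -40, matching the sum of degrees.

x^9 - 40x^8 + 690x^7 - 6720x^6 + 40485x^5 - 154704x^4 + 366560x^3 - 492800x^2 + 288000x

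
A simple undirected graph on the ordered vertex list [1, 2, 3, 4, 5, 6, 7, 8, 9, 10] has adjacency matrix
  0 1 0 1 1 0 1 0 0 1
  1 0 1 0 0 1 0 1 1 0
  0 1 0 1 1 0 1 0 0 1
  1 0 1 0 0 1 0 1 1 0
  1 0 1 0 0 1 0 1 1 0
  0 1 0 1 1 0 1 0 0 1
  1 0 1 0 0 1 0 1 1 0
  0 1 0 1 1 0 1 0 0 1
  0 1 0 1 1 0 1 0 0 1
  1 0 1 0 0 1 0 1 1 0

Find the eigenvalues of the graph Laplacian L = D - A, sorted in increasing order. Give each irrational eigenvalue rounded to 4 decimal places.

Reading degrees in the order [1, 2, 3, 4, 5, 6, 7, 8, 9, 10] gives [5, 5, 5, 5, 5, 5, 5, 5, 5, 5]; set D = diag(5, 5, 5, 5, 5, 5, 5, 5, 5, 5) and form L = D - A. Since every row of L sums to 0, the all-ones vector is in the kernel and 0 is an eigenvalue. The largest eigenvalue, 10, is at most the vertex count 10.

[0, 5, 5, 5, 5, 5, 5, 5, 5, 10]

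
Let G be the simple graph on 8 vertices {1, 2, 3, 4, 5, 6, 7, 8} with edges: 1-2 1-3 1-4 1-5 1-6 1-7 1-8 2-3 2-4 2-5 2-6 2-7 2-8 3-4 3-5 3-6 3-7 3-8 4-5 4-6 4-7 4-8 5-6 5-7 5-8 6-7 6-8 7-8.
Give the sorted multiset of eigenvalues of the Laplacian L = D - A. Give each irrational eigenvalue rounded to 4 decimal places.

With the vertex order [1, 2, 3, 4, 5, 6, 7, 8], the degrees are [7, 7, 7, 7, 7, 7, 7, 7], giving D = diag(7, 7, 7, 7, 7, 7, 7, 7) and L = D - A. L is symmetric positive semidefinite, so every eigenvalue is real and nonnegative. There is one zero in the spectrum, matching the 1 component.

[0, 8, 8, 8, 8, 8, 8, 8]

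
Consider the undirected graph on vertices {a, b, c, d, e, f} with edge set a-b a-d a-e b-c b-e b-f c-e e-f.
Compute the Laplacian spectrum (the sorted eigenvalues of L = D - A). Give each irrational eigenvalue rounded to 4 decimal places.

[0, 0.7639, 2, 3, 5, 5.2361]

With the vertex order [a, b, c, d, e, f], the degrees are [3, 4, 2, 1, 4, 2], giving D = diag(3, 4, 2, 1, 4, 2) and L = D - A. L is symmetric positive semidefinite, so every eigenvalue is real and nonnegative. The single zero eigenvalue shows the graph is connected.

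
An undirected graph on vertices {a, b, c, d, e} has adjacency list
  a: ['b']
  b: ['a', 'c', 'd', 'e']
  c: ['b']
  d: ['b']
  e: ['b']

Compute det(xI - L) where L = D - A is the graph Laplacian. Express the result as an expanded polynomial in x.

With the vertex order [a, b, c, d, e], the degrees are [1, 4, 1, 1, 1], giving D = diag(1, 4, 1, 1, 1) and L = D - A. The eigenvalues of L are [0, 1, 1, 1, 5]; the characteristic polynomial is the product of (x - lambda_i), which multiplies out to x^5 - 8x^4 + 18x^3 - 16x^2 + 5x. The constant term is 0 because L is singular (the all-ones vector lies in its kernel). The eigenvalues sum to 8, which equals trace(L) = 2|E|.

x^5 - 8x^4 + 18x^3 - 16x^2 + 5x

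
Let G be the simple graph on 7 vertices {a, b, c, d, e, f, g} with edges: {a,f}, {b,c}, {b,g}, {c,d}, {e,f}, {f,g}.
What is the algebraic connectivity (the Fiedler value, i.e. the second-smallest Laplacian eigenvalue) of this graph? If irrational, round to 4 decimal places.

Reading degrees in the order [a, b, c, d, e, f, g] gives [1, 2, 2, 1, 1, 3, 2]; set D = diag(1, 2, 2, 1, 1, 3, 2) and form L = D - A. Computing the eigenvalues of L and sorting gives [0, 0.2254, 1, 1, 2.1859, 3.3604, 4.2283]. The Fiedler value lambda_2 = 0.2254 is strictly positive, so the graph is connected. The eigenvalues sum to 12, which equals trace(L) = 2|E|.

0.2254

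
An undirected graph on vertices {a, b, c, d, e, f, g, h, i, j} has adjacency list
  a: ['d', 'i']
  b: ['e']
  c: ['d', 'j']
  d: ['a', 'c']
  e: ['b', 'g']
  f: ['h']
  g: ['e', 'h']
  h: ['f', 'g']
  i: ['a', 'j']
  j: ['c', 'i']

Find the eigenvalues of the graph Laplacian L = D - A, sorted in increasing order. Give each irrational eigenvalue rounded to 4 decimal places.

Reading degrees in the order [a, b, c, d, e, f, g, h, i, j] gives [2, 1, 2, 2, 2, 1, 2, 2, 2, 2]; set D = diag(2, 1, 2, 2, 2, 1, 2, 2, 2, 2) and form L = D - A. The multiplicity of 0 as a Laplacian eigenvalue equals the number of connected components. The 2 zero eigenvalues correspond to the 2 connected components. The eigenvalues sum to 18, which equals trace(L) = 2|E|. The largest eigenvalue, 3.6180, is at most the vertex count 10.

[0, 0, 0.3820, 1.3820, 1.3820, 1.3820, 2.6180, 3.6180, 3.6180, 3.6180]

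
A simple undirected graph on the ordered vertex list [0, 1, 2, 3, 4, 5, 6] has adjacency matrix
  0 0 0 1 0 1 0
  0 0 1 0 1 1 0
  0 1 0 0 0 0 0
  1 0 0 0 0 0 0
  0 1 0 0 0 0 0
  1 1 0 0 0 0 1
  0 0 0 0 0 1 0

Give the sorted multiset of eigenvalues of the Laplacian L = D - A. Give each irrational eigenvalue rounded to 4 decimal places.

[0, 0.3217, 0.6802, 1, 2.1397, 3.2297, 4.6287]

Each diagonal entry of L is the vertex degree and each off-diagonal entry is -1 where an edge is present, 0 otherwise; in the order [0, 1, 2, 3, 4, 5, 6] the diagonal is [2, 3, 1, 1, 1, 3, 1]. L is symmetric positive semidefinite, so every eigenvalue is real and nonnegative. The single zero eigenvalue shows the graph is connected. The largest eigenvalue, 4.6287, is at most the vertex count 7. By the matrix-tree theorem the graph has (1/7) * product of the nonzero eigenvalues = 1 spanning tree.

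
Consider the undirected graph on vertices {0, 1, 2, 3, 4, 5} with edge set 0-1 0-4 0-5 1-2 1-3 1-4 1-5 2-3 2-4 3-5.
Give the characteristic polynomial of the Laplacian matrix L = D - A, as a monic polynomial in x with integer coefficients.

x^6 - 20x^5 + 155x^4 - 580x^3 + 1045x^2 - 726x

Each diagonal entry of L is the vertex degree and each off-diagonal entry is -1 where an edge is present, 0 otherwise; in the order [0, 1, 2, 3, 4, 5] the diagonal is [3, 5, 3, 3, 3, 3]. L has integer entries, so p(x) = det(xI - L) has integer coefficients. Expanding the determinant yields x^6 - 20x^5 + 155x^4 - 580x^3 + 1045x^2 - 726x. Since p(0) = det(-L) = 0, x divides p(x). The largest eigenvalue, 6, is at most the vertex count 6. The eigenvalues sum to 20, which equals trace(L) = 2|E|.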